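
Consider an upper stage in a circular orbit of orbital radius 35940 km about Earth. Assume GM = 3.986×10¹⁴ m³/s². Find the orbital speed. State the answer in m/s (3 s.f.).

r = 35940 km = 3.594×10⁷ m.
For a circular orbit v = √(μ/r) = √(3.986×10¹⁴ / 3.594×10⁷) = √(1.109×10⁷) = 3330 m/s.

v ≈ 3330 m/s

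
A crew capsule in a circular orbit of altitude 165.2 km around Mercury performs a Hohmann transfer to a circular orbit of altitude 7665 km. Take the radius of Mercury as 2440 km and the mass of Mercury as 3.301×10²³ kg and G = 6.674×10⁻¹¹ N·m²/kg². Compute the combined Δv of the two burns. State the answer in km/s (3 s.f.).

μ = GM = 6.674×10⁻¹¹ × 3.301×10²³ = 2.203×10¹³ m³/s².
r₁ = 2440 + 165.2 = 2605.2 km = 2.6052×10⁶ m.
r₂ = 2440 + 7665 = 10105 km = 1.0105×10⁷ m.
Transfer ellipse a_t = (r₁ + r₂)/2 = 6.355×10⁶ m.
At r₁: circular v_c1 = √(μ/r₁) = 2908 m/s; transfer-periherm v_p = √[μ(2/r₁ − 1/a_t)] = 3667 m/s.
Δv₁ = v_p − v_c1 = 758.9 m/s.
At r₂: circular v_c2 = √(μ/r₂) = 1477 m/s; transfer-apoherm v_a = √[μ(2/r₂ − 1/a_t)] = 945.4 m/s.
Δv₂ = v_c2 − v_a = 531.2 m/s.
Total Δv = Δv₁ + Δv₂ = 1290 m/s = 1.290 km/s.

Δv_total ≈ 1.29 km/s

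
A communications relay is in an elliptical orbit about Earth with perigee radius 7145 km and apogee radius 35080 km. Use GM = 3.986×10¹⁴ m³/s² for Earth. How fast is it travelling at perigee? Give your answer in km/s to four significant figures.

Semi-major axis a = (r_p + r_a)/2 = 21112 km = 2.111×10⁷ m.
Vis-viva: v² = μ(2/r − 1/a) = 3.986×10¹⁴ × (2.799×10⁻⁷ − 4.737×10⁻⁸) = 9.269×10⁷ m²/s².
v = 9628 m/s = 9.628 km/s.

v ≈ 9.628 km/s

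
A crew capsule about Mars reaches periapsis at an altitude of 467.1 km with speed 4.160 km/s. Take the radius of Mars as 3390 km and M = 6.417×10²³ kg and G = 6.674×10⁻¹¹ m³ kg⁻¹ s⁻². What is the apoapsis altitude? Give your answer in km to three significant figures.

apoapsis altitude ≈ 10200 km

μ = GM = 6.674×10⁻¹¹ × 6.417×10²³ = 4.283×10¹³ m³/s².
r_p = 3390 + 467.1 = 3857.1 km = 3.857×10⁶ m.
Specific energy ε = v²/2 − μ/r = -2.451×10⁶ J/kg, so a = −μ/(2ε) = 8.738×10⁶ m.
The apsides satisfy r_p + r_a = 2a, so the apoapsis radius is 2a − r_p = 1.362×10⁷ m = 13619 km.
Apoapsis altitude = 13619 − 3390 = 10229 km.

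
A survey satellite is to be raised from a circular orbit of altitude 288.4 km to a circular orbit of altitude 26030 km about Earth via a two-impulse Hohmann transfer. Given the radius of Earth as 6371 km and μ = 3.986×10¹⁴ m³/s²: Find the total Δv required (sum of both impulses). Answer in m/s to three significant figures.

r₁ = 6371 + 288.4 = 6659.4 km = 6.6594×10⁶ m.
r₂ = 6371 + 26030 = 32401 km = 3.2401×10⁷ m.
Transfer ellipse a_t = (r₁ + r₂)/2 = 1.953×10⁷ m.
At r₁: circular v_c1 = √(μ/r₁) = 7737 m/s; transfer-perigee v_p = √[μ(2/r₁ − 1/a_t)] = 9965 m/s.
Δv₁ = v_p − v_c1 = 2228 m/s.
At r₂: circular v_c2 = √(μ/r₂) = 3507 m/s; transfer-apogee v_a = √[μ(2/r₂ − 1/a_t)] = 2048 m/s.
Δv₂ = v_c2 − v_a = 1459 m/s.
Total Δv = Δv₁ + Δv₂ = 3688 m/s.

Δv_total ≈ 3690 m/s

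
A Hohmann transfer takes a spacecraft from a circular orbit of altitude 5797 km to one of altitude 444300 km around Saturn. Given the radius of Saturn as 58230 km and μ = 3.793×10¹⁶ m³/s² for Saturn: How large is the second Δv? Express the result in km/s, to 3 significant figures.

Δv ≈ 4.56 km/s

r₁ = 58230 + 5797 = 64027 km = 6.4027×10⁷ m.
r₂ = 58230 + 444300 = 502530 km = 5.0253×10⁸ m.
Transfer ellipse a_t = (r₁ + r₂)/2 = 2.833×10⁸ m.
At r₁: circular v_c1 = √(μ/r₁) = 24340 m/s; transfer-perikrone v_p = √[μ(2/r₁ − 1/a_t)] = 32420 m/s.
At r₂: circular v_c2 = √(μ/r₂) = 8688 m/s; transfer-apokrone v_a = √[μ(2/r₂ − 1/a_t)] = 4130 m/s.
Δv₂ = v_c2 − v_a = 4557 m/s.
= 4.557 km/s.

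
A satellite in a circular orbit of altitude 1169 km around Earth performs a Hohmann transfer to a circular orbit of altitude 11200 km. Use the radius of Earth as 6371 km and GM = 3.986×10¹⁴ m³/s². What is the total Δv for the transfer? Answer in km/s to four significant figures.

Δv_total ≈ 2.402 km/s

r₁ = 6371 + 1169 = 7540.0 km = 7.5400×10⁶ m.
r₂ = 6371 + 11200 = 17571 km = 1.7571×10⁷ m.
Transfer ellipse a_t = (r₁ + r₂)/2 = 1.256×10⁷ m.
At r₁: circular v_c1 = √(μ/r₁) = 7271 m/s; transfer-perigee v_p = √[μ(2/r₁ − 1/a_t)] = 8601 m/s.
Δv₁ = v_p − v_c1 = 1330 m/s.
At r₂: circular v_c2 = √(μ/r₂) = 4763 m/s; transfer-apogee v_a = √[μ(2/r₂ − 1/a_t)] = 3691 m/s.
Δv₂ = v_c2 − v_a = 1072 m/s.
Total Δv = Δv₁ + Δv₂ = 2402 m/s = 2.402 km/s.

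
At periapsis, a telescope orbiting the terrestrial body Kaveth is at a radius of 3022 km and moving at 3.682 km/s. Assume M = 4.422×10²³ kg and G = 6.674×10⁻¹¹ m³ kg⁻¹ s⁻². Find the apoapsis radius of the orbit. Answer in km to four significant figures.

apoapsis radius ≈ 6857 km

μ = GM = 6.674×10⁻¹¹ × 4.422×10²³ = 2.951×10¹³ m³/s².
r_p = 3.022×10⁶ m.
Specific energy ε = v²/2 − μ/r = -2.987×10⁶ J/kg, so a = −μ/(2ε) = 4.940×10⁶ m.
The apsides satisfy r_p + r_a = 2a, so the apoapsis radius is 2a − r_p = 6.857×10⁶ m = 6857.3 km.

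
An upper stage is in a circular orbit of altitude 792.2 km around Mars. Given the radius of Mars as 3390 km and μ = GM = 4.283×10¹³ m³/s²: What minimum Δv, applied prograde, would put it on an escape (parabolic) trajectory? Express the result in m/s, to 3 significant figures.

Δv ≈ 1330 m/s

r = 3390 + 792.2 = 4182.2 km = 4.1822×10⁶ m.
Circular speed v_c = √(μ/r) = 3200 m/s.
Escape speed v_esc = √(2μ/r) = √2 × v_c = 4526 m/s.
Δv = v_esc − v_c = 1326 m/s.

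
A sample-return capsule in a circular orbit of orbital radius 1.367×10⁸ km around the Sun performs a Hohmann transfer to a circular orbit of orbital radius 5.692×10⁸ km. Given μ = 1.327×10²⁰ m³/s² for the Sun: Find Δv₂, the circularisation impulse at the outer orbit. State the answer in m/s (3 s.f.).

Δv ≈ 5770 m/s

r₁ = 1.367×10⁸ km = 1.367×10¹¹ m.
r₂ = 5.692×10⁸ km = 5.692×10¹¹ m.
Transfer ellipse a_t = (r₁ + r₂)/2 = 3.530×10¹¹ m.
At r₁: circular v_c1 = √(μ/r₁) = 31160 m/s; transfer-perihelion v_p = √[μ(2/r₁ − 1/a_t)] = 39570 m/s.
At r₂: circular v_c2 = √(μ/r₂) = 15270 m/s; transfer-aphelion v_a = √[μ(2/r₂ − 1/a_t)] = 9502 m/s.
Δv₂ = v_c2 − v_a = 5766 m/s.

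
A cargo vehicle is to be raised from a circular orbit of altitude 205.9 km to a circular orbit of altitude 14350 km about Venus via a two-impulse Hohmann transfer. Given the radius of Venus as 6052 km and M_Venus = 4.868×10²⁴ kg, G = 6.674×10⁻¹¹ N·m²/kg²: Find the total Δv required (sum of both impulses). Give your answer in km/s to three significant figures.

μ = GM = 6.674×10⁻¹¹ × 4.868×10²⁴ = 3.249×10¹⁴ m³/s².
r₁ = 6052 + 205.9 = 6257.9 km = 6.2579×10⁶ m.
r₂ = 6052 + 14350 = 20402 km = 2.0402×10⁷ m.
Transfer ellipse a_t = (r₁ + r₂)/2 = 1.333×10⁷ m.
At r₁: circular v_c1 = √(μ/r₁) = 7205 m/s; transfer-periapsis v_p = √[μ(2/r₁ − 1/a_t)] = 8914 m/s.
Δv₁ = v_p − v_c1 = 1709 m/s.
At r₂: circular v_c2 = √(μ/r₂) = 3991 m/s; transfer-apoapsis v_a = √[μ(2/r₂ − 1/a_t)] = 2734 m/s.
Δv₂ = v_c2 − v_a = 1256 m/s.
Total Δv = Δv₁ + Δv₂ = 2965 m/s = 2.965 km/s.

Δv_total ≈ 2.97 km/s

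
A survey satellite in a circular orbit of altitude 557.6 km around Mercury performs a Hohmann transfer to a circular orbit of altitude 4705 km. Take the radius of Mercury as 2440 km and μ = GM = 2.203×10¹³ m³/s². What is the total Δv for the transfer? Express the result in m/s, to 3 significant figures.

Δv_total ≈ 913 m/s

r₁ = 2440 + 557.6 = 2997.6 km = 2.9976×10⁶ m.
r₂ = 2440 + 4705 = 7145.0 km = 7.1450×10⁶ m.
Transfer ellipse a_t = (r₁ + r₂)/2 = 5.071×10⁶ m.
At r₁: circular v_c1 = √(μ/r₁) = 2711 m/s; transfer-periherm v_p = √[μ(2/r₁ − 1/a_t)] = 3218 m/s.
Δv₁ = v_p − v_c1 = 506.9 m/s.
At r₂: circular v_c2 = √(μ/r₂) = 1756 m/s; transfer-apoherm v_a = √[μ(2/r₂ − 1/a_t)] = 1350 m/s.
Δv₂ = v_c2 − v_a = 405.9 m/s.
Total Δv = Δv₁ + Δv₂ = 912.8 m/s.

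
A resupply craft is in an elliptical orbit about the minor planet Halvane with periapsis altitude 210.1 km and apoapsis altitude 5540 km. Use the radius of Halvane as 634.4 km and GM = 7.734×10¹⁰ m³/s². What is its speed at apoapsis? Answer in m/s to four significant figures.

v ≈ 54.90 m/s

r_p = 634.4 + 210.1 = 844.50 km = 8.4450×10⁵ m.
r_a = 634.4 + 5540 = 6174.4 km = 6.1744×10⁶ m.
Semi-major axis a = (r_p + r_a)/2 = 3509.4 km = 3.509×10⁶ m.
Vis-viva: v² = μ(2/r − 1/a) = 7.734×10¹⁰ × (3.239×10⁻⁷ − 2.849×10⁻⁷) = 3.014×10³ m²/s².
v = 54.90 m/s.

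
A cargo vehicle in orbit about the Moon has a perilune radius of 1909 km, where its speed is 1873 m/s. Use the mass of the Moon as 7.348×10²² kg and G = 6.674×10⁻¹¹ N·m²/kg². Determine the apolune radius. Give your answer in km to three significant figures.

apolune radius ≈ 4110 km

μ = GM = 6.674×10⁻¹¹ × 7.348×10²² = 4.904×10¹² m³/s².
r_p = 1.909×10⁶ m.
Specific energy ε = v²/2 − μ/r = -8.148×10⁵ J/kg, so a = −μ/(2ε) = 3.009×10⁶ m.
The apsides satisfy r_p + r_a = 2a, so the apolune radius is 2a − r_p = 4.109×10⁶ m = 4109.4 km.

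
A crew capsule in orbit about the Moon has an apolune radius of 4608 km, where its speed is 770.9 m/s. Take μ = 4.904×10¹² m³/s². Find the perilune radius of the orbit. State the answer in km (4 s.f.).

perilune radius ≈ 1785 km

r_a = 4.608×10⁶ m.
Specific energy ε = v²/2 − μ/r = -7.671×10⁵ J/kg, so a = −μ/(2ε) = 3.196×10⁶ m.
The apsides satisfy r_p + r_a = 2a, so the perilune radius is 2a − r_a = 1.785×10⁶ m = 1785.0 km.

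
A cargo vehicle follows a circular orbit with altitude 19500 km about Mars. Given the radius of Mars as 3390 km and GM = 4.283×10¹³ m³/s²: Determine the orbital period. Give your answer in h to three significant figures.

T ≈ 29.2 h

r = 3390 + 19500 = 22890 km = 2.2890×10⁷ m.
Kepler's third law: T = 2π√(r³/μ) = 2π√((2.289×10⁷)³ / 4.283×10¹³).
r³/μ = 2.800×10⁸ s², so T = 2π × 1.673×10⁴ = 1.051×10⁵ s.
Converting: 1.051×10⁵ s ÷ 3600 = 29.21 h.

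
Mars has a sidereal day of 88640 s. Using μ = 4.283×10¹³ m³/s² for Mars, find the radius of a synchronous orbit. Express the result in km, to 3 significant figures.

r_sync ≈ 20400 km

A synchronous orbit has period T, so by Kepler's third law a = (μT²/4π²)^(1/3).
μT²/4π² = 4.283×10¹³ × (8.864×10⁴)² / 39.48 = 8.524×10²¹ m³.
a = 2.043×10⁷ m = 20428 km.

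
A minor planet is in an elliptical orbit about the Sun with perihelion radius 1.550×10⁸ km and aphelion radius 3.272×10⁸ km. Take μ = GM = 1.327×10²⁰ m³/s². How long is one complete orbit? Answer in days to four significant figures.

Semi-major axis a = (r_p + r_a)/2 = (1.5500×10⁸ + 3.2720×10⁸)/2 = 2.4110×10⁸ km = 2.411×10¹¹ m.
By Kepler's third law T = 2π√(a³/μ) = 2π × 1.028×10⁷ = 6.457×10⁷ s.
= 747.4 days.

T ≈ 747.4 days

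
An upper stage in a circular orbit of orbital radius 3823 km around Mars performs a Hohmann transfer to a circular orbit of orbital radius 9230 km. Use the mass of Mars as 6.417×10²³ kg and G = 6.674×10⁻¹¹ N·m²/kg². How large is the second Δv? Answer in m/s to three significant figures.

μ = GM = 6.674×10⁻¹¹ × 6.417×10²³ = 4.283×10¹³ m³/s².
r₁ = 3823 km = 3.823×10⁶ m.
r₂ = 9230 km = 9.230×10⁶ m.
Transfer ellipse a_t = (r₁ + r₂)/2 = 6.526×10⁶ m.
At r₁: circular v_c1 = √(μ/r₁) = 3347 m/s; transfer-periapsis v_p = √[μ(2/r₁ − 1/a_t)] = 3980 m/s.
At r₂: circular v_c2 = √(μ/r₂) = 2154 m/s; transfer-apoapsis v_a = √[μ(2/r₂ − 1/a_t)] = 1649 m/s.
Δv₂ = v_c2 − v_a = 505.4 m/s.

Δv ≈ 505 m/s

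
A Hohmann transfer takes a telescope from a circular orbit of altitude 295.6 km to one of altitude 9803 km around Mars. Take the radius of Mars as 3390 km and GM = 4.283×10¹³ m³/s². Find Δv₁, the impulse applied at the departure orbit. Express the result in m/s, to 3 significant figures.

r₁ = 3390 + 295.6 = 3685.6 km = 3.6856×10⁶ m.
r₂ = 3390 + 9803 = 13193 km = 1.3193×10⁷ m.
Transfer ellipse a_t = (r₁ + r₂)/2 = 8.439×10⁶ m.
At r₁: circular v_c1 = √(μ/r₁) = 3409 m/s; transfer-periapsis v_p = √[μ(2/r₁ − 1/a_t)] = 4262 m/s.
Δv₁ = v_p − v_c1 = 853.3 m/s.

Δv ≈ 853 m/s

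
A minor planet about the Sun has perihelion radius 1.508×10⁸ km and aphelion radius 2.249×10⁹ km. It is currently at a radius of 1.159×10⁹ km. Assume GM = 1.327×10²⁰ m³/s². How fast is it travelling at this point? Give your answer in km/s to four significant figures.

Semi-major axis a = (r_p + r_a)/2 = 1.1999×10⁹ km = 1.200×10¹² m.
Vis-viva: v² = μ(2/r − 1/a) = 1.327×10²⁰ × (1.726×10⁻¹² − 8.334×10⁻¹³) = 1.184×10⁸ m²/s².
v = 10880 m/s = 10.88 km/s.

v ≈ 10.88 km/s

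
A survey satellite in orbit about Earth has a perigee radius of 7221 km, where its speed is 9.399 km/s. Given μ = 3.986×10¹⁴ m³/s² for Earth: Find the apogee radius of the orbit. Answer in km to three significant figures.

r_p = 7.221×10⁶ m.
Specific energy ε = v²/2 − μ/r = -1.103×10⁷ J/kg, so a = −μ/(2ε) = 1.807×10⁷ m.
The apsides satisfy r_p + r_a = 2a, so the apogee radius is 2a − r_p = 2.892×10⁷ m = 28918 km.

apogee radius ≈ 28900 km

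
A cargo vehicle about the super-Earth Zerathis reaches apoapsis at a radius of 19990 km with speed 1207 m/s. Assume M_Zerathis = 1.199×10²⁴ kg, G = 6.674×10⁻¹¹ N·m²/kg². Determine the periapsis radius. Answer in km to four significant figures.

periapsis radius ≈ 4447 km

μ = GM = 6.674×10⁻¹¹ × 1.199×10²⁴ = 8.002×10¹³ m³/s².
r_a = 1.999×10⁷ m.
Specific energy ε = v²/2 − μ/r = -3.275×10⁶ J/kg, so a = −μ/(2ε) = 1.222×10⁷ m.
The apsides satisfy r_p + r_a = 2a, so the periapsis radius is 2a − r_a = 4.447×10⁶ m = 4446.7 km.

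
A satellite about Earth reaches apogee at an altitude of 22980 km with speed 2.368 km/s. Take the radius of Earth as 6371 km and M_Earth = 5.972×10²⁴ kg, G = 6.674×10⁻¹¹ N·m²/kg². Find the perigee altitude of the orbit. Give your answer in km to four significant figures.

perigee altitude ≈ 1266 km

μ = GM = 6.674×10⁻¹¹ × 5.972×10²⁴ = 3.986×10¹⁴ m³/s².
r_a = 6371 + 22980 = 29351 km = 2.935×10⁷ m.
Specific energy ε = v²/2 − μ/r = -1.078×10⁷ J/kg, so a = −μ/(2ε) = 1.849×10⁷ m.
The apsides satisfy r_p + r_a = 2a, so the perigee radius is 2a − r_a = 7.637×10⁶ m = 7636.7 km.
Perigee altitude = 7636.7 − 6371 = 1265.7 km.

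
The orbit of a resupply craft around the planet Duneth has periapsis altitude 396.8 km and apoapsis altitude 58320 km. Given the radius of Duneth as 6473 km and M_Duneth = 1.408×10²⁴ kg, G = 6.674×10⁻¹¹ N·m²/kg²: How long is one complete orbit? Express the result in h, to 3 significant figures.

μ = GM = 6.674×10⁻¹¹ × 1.408×10²⁴ = 9.397×10¹³ m³/s².
r_p = 6473 + 396.8 = 6869.8 km = 6.8698×10⁶ m.
r_a = 6473 + 58320 = 64793 km = 6.4793×10⁷ m.
Semi-major axis a = (r_p + r_a)/2 = (6869.8 + 64793)/2 = 35831 km = 3.583×10⁷ m.
By Kepler's third law T = 2π√(a³/μ) = 2π × 2.213×10⁴ = 1.390×10⁵ s.
= 38.62 h.

T ≈ 38.6 h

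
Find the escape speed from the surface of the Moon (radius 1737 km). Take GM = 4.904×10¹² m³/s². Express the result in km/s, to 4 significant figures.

v_esc ≈ 2.376 km/s

r = R = 1.737×10⁶ m.
Escape speed v_esc = √(2μ/r) = √(2 × 4.904×10¹² / 1.737×10⁶) = √(5.647×10⁶) = 2376 m/s.
= 2.376 km/s.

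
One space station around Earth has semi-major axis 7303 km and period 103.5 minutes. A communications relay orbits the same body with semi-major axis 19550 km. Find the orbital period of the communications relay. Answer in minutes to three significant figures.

T₂ ≈ 453 minutes

Kepler's third law: T² ∝ a³, so T₂ = T₁ (a₂/a₁)^(3/2).
a₂/a₁ = 2.677, (a₂/a₁)^(3/2) = 4.380.
T₂ = 103.5 × 4.380 = 453.3 minutes.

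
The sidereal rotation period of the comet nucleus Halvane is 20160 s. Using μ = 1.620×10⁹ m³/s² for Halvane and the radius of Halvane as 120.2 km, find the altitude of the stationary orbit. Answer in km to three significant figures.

h_sync ≈ 135 km

A synchronous orbit has period T, so by Kepler's third law a = (μT²/4π²)^(1/3).
μT²/4π² = 1.620×10⁹ × (2.016×10⁴)² / 39.48 = 1.668×10¹⁶ m³.
a = 2.555×10⁵ m = 255.49 km.
Altitude h = a − R = 255.49 − 120.2 = 135.29 km.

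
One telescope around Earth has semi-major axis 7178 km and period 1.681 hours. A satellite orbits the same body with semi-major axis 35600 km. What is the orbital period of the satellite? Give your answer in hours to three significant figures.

T₂ ≈ 18.6 hours

Kepler's third law: T² ∝ a³, so T₂ = T₁ (a₂/a₁)^(3/2).
a₂/a₁ = 4.960, (a₂/a₁)^(3/2) = 11.05.
T₂ = 1.681 × 11.05 = 18.57 hours.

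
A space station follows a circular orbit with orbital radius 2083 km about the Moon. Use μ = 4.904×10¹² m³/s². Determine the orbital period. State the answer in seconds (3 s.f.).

T ≈ 8530 seconds

r = 2083 km = 2.083×10⁶ m.
Kepler's third law: T = 2π√(r³/μ) = 2π√((2.083×10⁶)³ / 4.904×10¹²).
r³/μ = 1.843×10⁶ s², so T = 2π × 1.358×10³ = 8.530×10³ s.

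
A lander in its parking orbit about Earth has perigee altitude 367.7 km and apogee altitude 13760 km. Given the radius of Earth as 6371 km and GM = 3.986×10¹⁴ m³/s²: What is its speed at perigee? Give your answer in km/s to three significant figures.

v ≈ 9.41 km/s

r_p = 6371 + 367.7 = 6738.7 km = 6.7387×10⁶ m.
r_a = 6371 + 13760 = 20131 km = 2.0131×10⁷ m.
Semi-major axis a = (r_p + r_a)/2 = 13435 km = 1.343×10⁷ m.
Vis-viva: v² = μ(2/r − 1/a) = 3.986×10¹⁴ × (2.968×10⁻⁷ − 7.443×10⁻⁸) = 8.863×10⁷ m²/s².
v = 9414 m/s = 9.414 km/s.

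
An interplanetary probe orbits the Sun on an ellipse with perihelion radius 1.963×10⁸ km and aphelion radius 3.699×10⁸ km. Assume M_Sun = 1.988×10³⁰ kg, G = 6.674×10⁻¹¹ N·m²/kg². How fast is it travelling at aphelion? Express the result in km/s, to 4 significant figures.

μ = GM = 6.674×10⁻¹¹ × 1.988×10³⁰ = 1.327×10²⁰ m³/s².
Semi-major axis a = (r_p + r_a)/2 = 2.8310×10⁸ km = 2.831×10¹¹ m.
Vis-viva: v² = μ(2/r − 1/a) = 1.327×10²⁰ × (5.407×10⁻¹² − 3.532×10⁻¹²) = 2.487×10⁸ m²/s².
v = 15770 m/s = 15.77 km/s.

v ≈ 15.77 km/s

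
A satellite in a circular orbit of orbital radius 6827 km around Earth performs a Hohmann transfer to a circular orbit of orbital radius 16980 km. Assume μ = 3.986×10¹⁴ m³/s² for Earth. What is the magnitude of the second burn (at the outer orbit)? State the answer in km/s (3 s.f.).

r₁ = 6827 km = 6.827×10⁶ m.
r₂ = 16980 km = 1.698×10⁷ m.
Transfer ellipse a_t = (r₁ + r₂)/2 = 1.190×10⁷ m.
At r₁: circular v_c1 = √(μ/r₁) = 7641 m/s; transfer-perigee v_p = √[μ(2/r₁ − 1/a_t)] = 9126 m/s.
At r₂: circular v_c2 = √(μ/r₂) = 4845 m/s; transfer-apogee v_a = √[μ(2/r₂ − 1/a_t)] = 3669 m/s.
Δv₂ = v_c2 − v_a = 1176 m/s.
= 1.176 km/s.

Δv ≈ 1.18 km/s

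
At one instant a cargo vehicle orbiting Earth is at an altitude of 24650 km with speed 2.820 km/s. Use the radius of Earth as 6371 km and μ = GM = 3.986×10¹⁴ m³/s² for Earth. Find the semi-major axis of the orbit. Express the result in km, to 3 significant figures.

a ≈ 22500 km

r = 6371 + 24650 = 31021 km = 3.102×10⁷ m.
Vis-viva rearranged: 1/a = 2/r − v²/μ = 6.447×10⁻⁸ − 1.995×10⁻⁸ = 4.452×10⁻⁸ m⁻¹.
a = 2.246×10⁷ m = 22461 km.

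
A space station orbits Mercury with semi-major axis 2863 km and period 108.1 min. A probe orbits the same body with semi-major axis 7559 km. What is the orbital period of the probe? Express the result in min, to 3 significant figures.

T₂ ≈ 464 min

Kepler's third law: T² ∝ a³, so T₂ = T₁ (a₂/a₁)^(3/2).
a₂/a₁ = 2.640, (a₂/a₁)^(3/2) = 4.290.
T₂ = 108.1 × 4.290 = 463.8 min.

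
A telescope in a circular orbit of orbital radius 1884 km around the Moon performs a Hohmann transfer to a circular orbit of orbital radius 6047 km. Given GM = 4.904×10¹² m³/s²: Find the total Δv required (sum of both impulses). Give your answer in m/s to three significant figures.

r₁ = 1884 km = 1.884×10⁶ m.
r₂ = 6047 km = 6.047×10⁶ m.
Transfer ellipse a_t = (r₁ + r₂)/2 = 3.966×10⁶ m.
At r₁: circular v_c1 = √(μ/r₁) = 1613 m/s; transfer-perilune v_p = √[μ(2/r₁ − 1/a_t)] = 1992 m/s.
Δv₁ = v_p − v_c1 = 378.9 m/s.
At r₂: circular v_c2 = √(μ/r₂) = 900.5 m/s; transfer-apolune v_a = √[μ(2/r₂ − 1/a_t)] = 620.7 m/s.
Δv₂ = v_c2 − v_a = 279.8 m/s.
Total Δv = Δv₁ + Δv₂ = 658.8 m/s.

Δv_total ≈ 659 m/s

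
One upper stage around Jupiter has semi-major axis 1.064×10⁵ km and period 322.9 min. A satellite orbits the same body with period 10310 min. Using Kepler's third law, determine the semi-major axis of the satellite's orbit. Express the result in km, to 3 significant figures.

a₂ ≈ 1.07×10⁶ km

Kepler's third law: a³ ∝ T², so a₂ = a₁ (T₂/T₁)^(2/3).
T₂/T₁ = 31.93, (T₂/T₁)^(2/3) = 10.06.
a₂ = 1.064×10⁵ × 10.06 = 1.071×10⁶ km.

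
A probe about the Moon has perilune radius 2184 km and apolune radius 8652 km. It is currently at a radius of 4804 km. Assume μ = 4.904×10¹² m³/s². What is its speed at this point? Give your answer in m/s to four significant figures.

v ≈ 1066 m/s

Semi-major axis a = (r_p + r_a)/2 = 5418.0 km = 5.418×10⁶ m.
Vis-viva: v² = μ(2/r − 1/a) = 4.904×10¹² × (4.163×10⁻⁷ − 1.846×10⁻⁷) = 1.137×10⁶ m²/s².
v = 1066 m/s.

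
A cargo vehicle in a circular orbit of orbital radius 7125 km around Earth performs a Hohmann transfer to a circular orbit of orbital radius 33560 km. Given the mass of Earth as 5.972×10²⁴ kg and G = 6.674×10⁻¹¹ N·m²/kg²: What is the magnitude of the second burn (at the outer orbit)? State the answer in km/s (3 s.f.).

Δv ≈ 1.41 km/s

μ = GM = 6.674×10⁻¹¹ × 5.972×10²⁴ = 3.986×10¹⁴ m³/s².
r₁ = 7125 km = 7.125×10⁶ m.
r₂ = 33560 km = 3.356×10⁷ m.
Transfer ellipse a_t = (r₁ + r₂)/2 = 2.034×10⁷ m.
At r₁: circular v_c1 = √(μ/r₁) = 7479 m/s; transfer-perigee v_p = √[μ(2/r₁ − 1/a_t)] = 9607 m/s.
At r₂: circular v_c2 = √(μ/r₂) = 3446 m/s; transfer-apogee v_a = √[μ(2/r₂ − 1/a_t)] = 2040 m/s.
Δv₂ = v_c2 − v_a = 1407 m/s.
= 1.407 km/s.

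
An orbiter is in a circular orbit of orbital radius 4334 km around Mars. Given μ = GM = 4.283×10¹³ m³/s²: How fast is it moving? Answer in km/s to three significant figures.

v ≈ 3.14 km/s

r = 4334 km = 4.334×10⁶ m.
For a circular orbit v = √(μ/r) = √(4.283×10¹³ / 4.334×10⁶) = √(9.882×10⁶) = 3144 m/s.
That is 3.144 km/s.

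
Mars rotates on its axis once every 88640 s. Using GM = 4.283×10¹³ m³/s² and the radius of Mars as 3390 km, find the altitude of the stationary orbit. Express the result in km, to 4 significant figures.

h_sync ≈ 17040 km

A synchronous orbit has period T, so by Kepler's third law a = (μT²/4π²)^(1/3).
μT²/4π² = 4.283×10¹³ × (8.864×10⁴)² / 39.48 = 8.524×10²¹ m³.
a = 2.043×10⁷ m = 20428 km.
Altitude h = a − R = 20428 − 3390 = 17038 km.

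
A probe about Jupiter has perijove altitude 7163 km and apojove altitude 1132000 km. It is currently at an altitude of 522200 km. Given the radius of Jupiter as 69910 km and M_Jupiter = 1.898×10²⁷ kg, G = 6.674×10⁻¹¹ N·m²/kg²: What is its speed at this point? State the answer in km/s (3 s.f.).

μ = GM = 6.674×10⁻¹¹ × 1.898×10²⁷ = 1.267×10¹⁷ m³/s².
r_p = 69910 + 7163 = 77073 km = 7.7073×10⁷ m.
r_a = 69910 + 1132000 = 1201900 km = 1.2019×10⁹ m.
r = 69910 + 522200 = 5.9211×10⁵ km = 5.921×10⁸ m.
Semi-major axis a = (r_p + r_a)/2 = 6.3949×10⁵ km = 6.395×10⁸ m.
Vis-viva: v² = μ(2/r − 1/a) = 1.267×10¹⁷ × (3.378×10⁻⁹ − 1.564×10⁻⁹) = 2.298×10⁸ m²/s².
v = 15160 m/s = 15.16 km/s.

v ≈ 15.2 km/s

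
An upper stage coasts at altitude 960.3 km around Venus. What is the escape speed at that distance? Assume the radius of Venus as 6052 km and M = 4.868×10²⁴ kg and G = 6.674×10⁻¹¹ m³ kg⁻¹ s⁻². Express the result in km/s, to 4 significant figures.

μ = GM = 6.674×10⁻¹¹ × 4.868×10²⁴ = 3.249×10¹⁴ m³/s².
r = 6052 + 960.3 = 7012.3 km = 7.0123×10⁶ m.
Escape speed v_esc = √(2μ/r) = √(2 × 3.249×10¹⁴ / 7.012×10⁶) = √(9.266×10⁷) = 9626 m/s.
= 9.626 km/s.

v_esc ≈ 9.626 km/s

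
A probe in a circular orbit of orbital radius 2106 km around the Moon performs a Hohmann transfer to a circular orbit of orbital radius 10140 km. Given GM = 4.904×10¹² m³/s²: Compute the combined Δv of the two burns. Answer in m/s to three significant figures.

r₁ = 2106 km = 2.106×10⁶ m.
r₂ = 10140 km = 1.014×10⁷ m.
Transfer ellipse a_t = (r₁ + r₂)/2 = 6.123×10⁶ m.
At r₁: circular v_c1 = √(μ/r₁) = 1526 m/s; transfer-perilune v_p = √[μ(2/r₁ − 1/a_t)] = 1964 m/s.
Δv₁ = v_p − v_c1 = 437.8 m/s.
At r₂: circular v_c2 = √(μ/r₂) = 695.4 m/s; transfer-apolune v_a = √[μ(2/r₂ − 1/a_t)] = 407.9 m/s.
Δv₂ = v_c2 − v_a = 287.6 m/s.
Total Δv = Δv₁ + Δv₂ = 725.3 m/s.

Δv_total ≈ 725 m/s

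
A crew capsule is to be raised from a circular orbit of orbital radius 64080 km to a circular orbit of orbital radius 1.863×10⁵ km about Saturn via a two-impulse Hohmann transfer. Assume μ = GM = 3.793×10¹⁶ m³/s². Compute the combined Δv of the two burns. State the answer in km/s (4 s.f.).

r₁ = 64080 km = 6.408×10⁷ m.
r₂ = 1.863×10⁵ km = 1.863×10⁸ m.
Transfer ellipse a_t = (r₁ + r₂)/2 = 1.252×10⁸ m.
At r₁: circular v_c1 = √(μ/r₁) = 24330 m/s; transfer-perikrone v_p = √[μ(2/r₁ − 1/a_t)] = 29680 m/s.
Δv₁ = v_p − v_c1 = 5350 m/s.
At r₂: circular v_c2 = √(μ/r₂) = 14270 m/s; transfer-apokrone v_a = √[μ(2/r₂ − 1/a_t)] = 10210 m/s.
Δv₂ = v_c2 − v_a = 4060 m/s.
Total Δv = Δv₁ + Δv₂ = 9410 m/s = 9.410 km/s.

Δv_total ≈ 9.410 km/s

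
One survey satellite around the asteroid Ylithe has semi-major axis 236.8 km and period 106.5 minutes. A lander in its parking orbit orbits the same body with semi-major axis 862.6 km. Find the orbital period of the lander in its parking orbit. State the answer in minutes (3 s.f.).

Kepler's third law: T² ∝ a³, so T₂ = T₁ (a₂/a₁)^(3/2).
a₂/a₁ = 3.643, (a₂/a₁)^(3/2) = 6.953.
T₂ = 106.5 × 6.953 = 740.4 minutes.

T₂ ≈ 740 minutes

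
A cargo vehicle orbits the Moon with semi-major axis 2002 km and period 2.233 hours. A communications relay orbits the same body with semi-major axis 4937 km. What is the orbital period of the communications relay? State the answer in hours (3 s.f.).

T₂ ≈ 8.65 hours

Kepler's third law: T² ∝ a³, so T₂ = T₁ (a₂/a₁)^(3/2).
a₂/a₁ = 2.466, (a₂/a₁)^(3/2) = 3.873.
T₂ = 2.233 × 3.873 = 8.647 hours.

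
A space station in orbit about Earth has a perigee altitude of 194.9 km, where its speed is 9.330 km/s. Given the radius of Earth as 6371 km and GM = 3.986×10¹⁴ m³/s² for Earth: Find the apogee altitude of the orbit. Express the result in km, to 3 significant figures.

apogee altitude ≈ 10300 km

r_p = 6371 + 194.9 = 6565.9 km = 6.566×10⁶ m.
Specific energy ε = v²/2 − μ/r = -1.718×10⁷ J/kg, so a = −μ/(2ε) = 1.160×10⁷ m.
The apsides satisfy r_p + r_a = 2a, so the apogee radius is 2a − r_p = 1.663×10⁷ m = 16631 km.
Apogee altitude = 16631 − 6371 = 10260 km.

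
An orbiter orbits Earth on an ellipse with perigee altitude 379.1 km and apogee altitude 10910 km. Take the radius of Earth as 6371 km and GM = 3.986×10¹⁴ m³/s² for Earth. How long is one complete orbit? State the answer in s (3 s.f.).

T ≈ 13100 s

r_p = 6371 + 379.1 = 6750.1 km = 6.7501×10⁶ m.
r_a = 6371 + 10910 = 17281 km = 1.7281×10⁷ m.
Semi-major axis a = (r_p + r_a)/2 = (6750.1 + 17281)/2 = 12016 km = 1.202×10⁷ m.
By Kepler's third law T = 2π√(a³/μ) = 2π × 2.086×10³ = 1.311×10⁴ s.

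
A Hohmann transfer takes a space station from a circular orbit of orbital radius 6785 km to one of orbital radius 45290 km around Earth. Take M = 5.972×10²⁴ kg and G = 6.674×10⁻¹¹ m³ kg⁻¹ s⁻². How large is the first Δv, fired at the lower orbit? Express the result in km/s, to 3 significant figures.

μ = GM = 6.674×10⁻¹¹ × 5.972×10²⁴ = 3.986×10¹⁴ m³/s².
r₁ = 6785 km = 6.785×10⁶ m.
r₂ = 45290 km = 4.529×10⁷ m.
Transfer ellipse a_t = (r₁ + r₂)/2 = 2.604×10⁷ m.
At r₁: circular v_c1 = √(μ/r₁) = 7664 m/s; transfer-perigee v_p = √[μ(2/r₁ − 1/a_t)] = 10110 m/s.
Δv₁ = v_p − v_c1 = 2444 m/s.
= 2.444 km/s.

Δv ≈ 2.44 km/s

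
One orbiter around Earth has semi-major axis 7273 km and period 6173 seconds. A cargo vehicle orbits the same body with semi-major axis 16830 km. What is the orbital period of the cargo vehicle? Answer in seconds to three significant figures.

T₂ ≈ 21700 seconds

Kepler's third law: T² ∝ a³, so T₂ = T₁ (a₂/a₁)^(3/2).
a₂/a₁ = 2.314, (a₂/a₁)^(3/2) = 3.520.
T₂ = 6173 × 3.520 = 21730 seconds.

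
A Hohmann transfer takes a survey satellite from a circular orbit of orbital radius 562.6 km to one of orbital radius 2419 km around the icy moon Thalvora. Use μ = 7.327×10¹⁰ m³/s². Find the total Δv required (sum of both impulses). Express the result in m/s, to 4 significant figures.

Δv_total ≈ 165.9 m/s

r₁ = 562.6 km = 5.626×10⁵ m.
r₂ = 2419 km = 2.419×10⁶ m.
Transfer ellipse a_t = (r₁ + r₂)/2 = 1.491×10⁶ m.
At r₁: circular v_c1 = √(μ/r₁) = 360.9 m/s; transfer-periapsis v_p = √[μ(2/r₁ − 1/a_t)] = 459.7 m/s.
Δv₁ = v_p − v_c1 = 98.82 m/s.
At r₂: circular v_c2 = √(μ/r₂) = 174.0 m/s; transfer-apoapsis v_a = √[μ(2/r₂ − 1/a_t)] = 106.9 m/s.
Δv₂ = v_c2 − v_a = 67.12 m/s.
Total Δv = Δv₁ + Δv₂ = 165.9 m/s.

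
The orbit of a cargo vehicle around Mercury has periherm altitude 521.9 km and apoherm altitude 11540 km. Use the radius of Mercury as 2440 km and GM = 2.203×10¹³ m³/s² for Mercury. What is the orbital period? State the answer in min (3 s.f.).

T ≈ 550 min

r_p = 2440 + 521.9 = 2961.9 km = 2.9619×10⁶ m.
r_a = 2440 + 11540 = 13980 km = 1.3980×10⁷ m.
Semi-major axis a = (r_p + r_a)/2 = (2961.9 + 13980)/2 = 8471.0 km = 8.471×10⁶ m.
By Kepler's third law T = 2π√(a³/μ) = 2π × 5.253×10³ = 3.300×10⁴ s.
= 550.1 min.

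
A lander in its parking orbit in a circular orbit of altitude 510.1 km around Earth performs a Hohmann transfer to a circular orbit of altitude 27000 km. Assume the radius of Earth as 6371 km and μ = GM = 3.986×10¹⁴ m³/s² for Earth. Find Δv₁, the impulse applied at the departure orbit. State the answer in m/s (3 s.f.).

Δv ≈ 2190 m/s

r₁ = 6371 + 510.1 = 6881.1 km = 6.8811×10⁶ m.
r₂ = 6371 + 27000 = 33371 km = 3.3371×10⁷ m.
Transfer ellipse a_t = (r₁ + r₂)/2 = 2.013×10⁷ m.
At r₁: circular v_c1 = √(μ/r₁) = 7611 m/s; transfer-perigee v_p = √[μ(2/r₁ − 1/a_t)] = 9800 m/s.
Δv₁ = v_p − v_c1 = 2189 m/s.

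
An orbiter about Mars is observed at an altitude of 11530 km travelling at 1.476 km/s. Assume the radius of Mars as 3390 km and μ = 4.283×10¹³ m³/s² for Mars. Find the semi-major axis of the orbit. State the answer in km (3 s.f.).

r = 3390 + 11530 = 14920 km = 1.492×10⁷ m.
Vis-viva rearranged: 1/a = 2/r − v²/μ = 1.340×10⁻⁷ − 5.087×10⁻⁸ = 8.318×10⁻⁸ m⁻¹.
a = 1.202×10⁷ m = 12022 km.

a ≈ 12000 km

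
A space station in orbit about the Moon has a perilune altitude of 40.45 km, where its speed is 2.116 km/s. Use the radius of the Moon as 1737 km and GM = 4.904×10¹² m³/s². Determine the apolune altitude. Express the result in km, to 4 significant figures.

apolune altitude ≈ 5911 km

r_p = 1737 + 40.45 = 1777.5 km = 1.777×10⁶ m.
Specific energy ε = v²/2 − μ/r = -5.203×10⁵ J/kg, so a = −μ/(2ε) = 4.713×10⁶ m.
The apsides satisfy r_p + r_a = 2a, so the apolune radius is 2a − r_p = 7.648×10⁶ m = 7648.2 km.
Apolune altitude = 7648.2 − 1737 = 5911.2 km.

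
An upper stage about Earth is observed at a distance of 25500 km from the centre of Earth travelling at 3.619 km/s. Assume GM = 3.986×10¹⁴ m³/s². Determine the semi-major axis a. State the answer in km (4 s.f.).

a ≈ 21940 km

r = 2.550×10⁷ m.
Vis-viva rearranged: 1/a = 2/r − v²/μ = 7.843×10⁻⁸ − 3.286×10⁻⁸ = 4.557×10⁻⁸ m⁻¹.
a = 2.194×10⁷ m = 21943 km.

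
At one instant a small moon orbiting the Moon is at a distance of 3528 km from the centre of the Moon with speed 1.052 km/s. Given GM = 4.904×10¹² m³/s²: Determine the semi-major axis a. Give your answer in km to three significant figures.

a ≈ 2930 km

r = 3.528×10⁶ m.
Vis-viva rearranged: 1/a = 2/r − v²/μ = 5.669×10⁻⁷ − 2.257×10⁻⁷ = 3.412×10⁻⁷ m⁻¹.
a = 2.931×10⁶ m = 2930.7 km.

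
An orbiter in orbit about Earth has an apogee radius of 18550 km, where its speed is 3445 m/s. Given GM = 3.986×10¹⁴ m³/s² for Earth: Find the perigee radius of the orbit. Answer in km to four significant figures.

perigee radius ≈ 7077 km

r_a = 1.855×10⁷ m.
Specific energy ε = v²/2 − μ/r = -1.555×10⁷ J/kg, so a = −μ/(2ε) = 1.281×10⁷ m.
The apsides satisfy r_p + r_a = 2a, so the perigee radius is 2a − r_a = 7.077×10⁶ m = 7077.1 km.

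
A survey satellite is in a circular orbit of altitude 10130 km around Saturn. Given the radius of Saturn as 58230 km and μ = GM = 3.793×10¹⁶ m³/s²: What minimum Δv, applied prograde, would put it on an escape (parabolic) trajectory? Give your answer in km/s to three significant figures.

Δv ≈ 9.76 km/s

r = 58230 + 10130 = 68360 km = 6.8360×10⁷ m.
Circular speed v_c = √(μ/r) = 23560 m/s.
Escape speed v_esc = √(2μ/r) = √2 × v_c = 33310 m/s.
Δv = v_esc − v_c = 9757 m/s = 9.757 km/s.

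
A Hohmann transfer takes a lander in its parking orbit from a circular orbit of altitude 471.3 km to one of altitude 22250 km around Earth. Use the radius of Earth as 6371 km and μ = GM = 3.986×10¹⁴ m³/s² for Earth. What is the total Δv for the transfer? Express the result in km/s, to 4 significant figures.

Δv_total ≈ 3.478 km/s

r₁ = 6371 + 471.3 = 6842.3 km = 6.8423×10⁶ m.
r₂ = 6371 + 22250 = 28621 km = 2.8621×10⁷ m.
Transfer ellipse a_t = (r₁ + r₂)/2 = 1.773×10⁷ m.
At r₁: circular v_c1 = √(μ/r₁) = 7633 m/s; transfer-perigee v_p = √[μ(2/r₁ − 1/a_t)] = 9697 m/s.
Δv₁ = v_p − v_c1 = 2064 m/s.
At r₂: circular v_c2 = √(μ/r₂) = 3732 m/s; transfer-apogee v_a = √[μ(2/r₂ − 1/a_t)] = 2318 m/s.
Δv₂ = v_c2 − v_a = 1414 m/s.
Total Δv = Δv₁ + Δv₂ = 3478 m/s = 3.478 km/s.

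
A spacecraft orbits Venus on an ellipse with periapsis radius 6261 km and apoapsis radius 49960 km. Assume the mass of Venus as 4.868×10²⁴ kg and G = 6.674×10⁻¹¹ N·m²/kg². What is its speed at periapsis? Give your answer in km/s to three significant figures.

v ≈ 9.60 km/s

μ = GM = 6.674×10⁻¹¹ × 4.868×10²⁴ = 3.249×10¹⁴ m³/s².
Semi-major axis a = (r_p + r_a)/2 = 28110 km = 2.811×10⁷ m.
Vis-viva: v² = μ(2/r − 1/a) = 3.249×10¹⁴ × (3.194×10⁻⁷ − 3.557×10⁻⁸) = 9.222×10⁷ m²/s².
v = 9603 m/s = 9.603 km/s.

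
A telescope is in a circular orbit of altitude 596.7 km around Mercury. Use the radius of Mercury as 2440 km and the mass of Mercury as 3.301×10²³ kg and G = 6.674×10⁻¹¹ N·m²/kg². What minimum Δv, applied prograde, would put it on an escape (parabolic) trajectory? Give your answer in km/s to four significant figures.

Δv ≈ 1.116 km/s

μ = GM = 6.674×10⁻¹¹ × 3.301×10²³ = 2.203×10¹³ m³/s².
r = 2440 + 596.7 = 3036.7 km = 3.0367×10⁶ m.
Circular speed v_c = √(μ/r) = 2693 m/s.
Escape speed v_esc = √(2μ/r) = √2 × v_c = 3809 m/s.
Δv = v_esc − v_c = 1116 m/s = 1.116 km/s.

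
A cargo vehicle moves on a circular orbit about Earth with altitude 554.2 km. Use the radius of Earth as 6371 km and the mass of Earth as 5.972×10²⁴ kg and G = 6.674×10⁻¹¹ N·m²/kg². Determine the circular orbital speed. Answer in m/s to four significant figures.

v ≈ 7586 m/s

μ = GM = 6.674×10⁻¹¹ × 5.972×10²⁴ = 3.986×10¹⁴ m³/s².
r = 6371 + 554.2 = 6925.2 km = 6.9252×10⁶ m.
For a circular orbit v = √(μ/r) = √(3.986×10¹⁴ / 6.925×10⁶) = √(5.755×10⁷) = 7586 m/s.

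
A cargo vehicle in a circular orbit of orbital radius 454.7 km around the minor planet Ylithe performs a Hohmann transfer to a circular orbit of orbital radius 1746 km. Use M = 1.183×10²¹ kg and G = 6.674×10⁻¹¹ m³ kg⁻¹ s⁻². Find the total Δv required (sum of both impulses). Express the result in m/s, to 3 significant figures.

μ = GM = 6.674×10⁻¹¹ × 1.183×10²¹ = 7.895×10¹⁰ m³/s².
r₁ = 454.7 km = 4.547×10⁵ m.
r₂ = 1746 km = 1.746×10⁶ m.
Transfer ellipse a_t = (r₁ + r₂)/2 = 1.100×10⁶ m.
At r₁: circular v_c1 = √(μ/r₁) = 416.7 m/s; transfer-periapsis v_p = √[μ(2/r₁ − 1/a_t)] = 524.9 m/s.
Δv₁ = v_p − v_c1 = 108.2 m/s.
At r₂: circular v_c2 = √(μ/r₂) = 212.6 m/s; transfer-apoapsis v_a = √[μ(2/r₂ − 1/a_t)] = 136.7 m/s.
Δv₂ = v_c2 − v_a = 75.95 m/s.
Total Δv = Δv₁ + Δv₂ = 184.2 m/s.

Δv_total ≈ 184 m/s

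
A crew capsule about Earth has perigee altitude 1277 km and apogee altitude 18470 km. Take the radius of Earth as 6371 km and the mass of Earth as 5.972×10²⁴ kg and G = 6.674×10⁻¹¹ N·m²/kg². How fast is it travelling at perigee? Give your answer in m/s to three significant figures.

μ = GM = 6.674×10⁻¹¹ × 5.972×10²⁴ = 3.986×10¹⁴ m³/s².
r_p = 6371 + 1277 = 7648.0 km = 7.6480×10⁶ m.
r_a = 6371 + 18470 = 24841 km = 2.4841×10⁷ m.
Semi-major axis a = (r_p + r_a)/2 = 16244 km = 1.624×10⁷ m.
Vis-viva: v² = μ(2/r − 1/a) = 3.986×10¹⁴ × (2.615×10⁻⁷ − 6.156×10⁻⁸) = 7.969×10⁷ m²/s².
v = 8927 m/s.

v ≈ 8930 m/s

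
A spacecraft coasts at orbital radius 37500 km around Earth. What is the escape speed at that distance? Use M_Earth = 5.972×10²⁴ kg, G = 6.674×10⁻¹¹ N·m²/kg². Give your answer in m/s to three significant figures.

v_esc ≈ 4610 m/s

μ = GM = 6.674×10⁻¹¹ × 5.972×10²⁴ = 3.986×10¹⁴ m³/s².
r = 37500 km = 3.750×10⁷ m.
Escape speed v_esc = √(2μ/r) = √(2 × 3.986×10¹⁴ / 3.750×10⁷) = √(2.126×10⁷) = 4611 m/s.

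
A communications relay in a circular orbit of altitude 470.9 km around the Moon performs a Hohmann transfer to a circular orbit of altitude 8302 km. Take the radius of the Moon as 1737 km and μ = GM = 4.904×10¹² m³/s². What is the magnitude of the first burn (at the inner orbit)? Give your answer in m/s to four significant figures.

Δv ≈ 417.9 m/s

r₁ = 1737 + 470.9 = 2207.9 km = 2.2079×10⁶ m.
r₂ = 1737 + 8302 = 10039 km = 1.0039×10⁷ m.
Transfer ellipse a_t = (r₁ + r₂)/2 = 6.123×10⁶ m.
At r₁: circular v_c1 = √(μ/r₁) = 1490 m/s; transfer-perilune v_p = √[μ(2/r₁ − 1/a_t)] = 1908 m/s.
Δv₁ = v_p − v_c1 = 417.9 m/s.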